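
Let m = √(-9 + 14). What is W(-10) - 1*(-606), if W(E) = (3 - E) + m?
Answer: 619 + √5 ≈ 621.24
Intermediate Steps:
m = √5 ≈ 2.2361
W(E) = 3 + √5 - E (W(E) = (3 - E) + √5 = 3 + √5 - E)
W(-10) - 1*(-606) = (3 + √5 - 1*(-10)) - 1*(-606) = (3 + √5 + 10) + 606 = (13 + √5) + 606 = 619 + √5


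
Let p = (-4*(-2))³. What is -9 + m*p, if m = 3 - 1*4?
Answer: -521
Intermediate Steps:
m = -1 (m = 3 - 4 = -1)
p = 512 (p = 8³ = 512)
-9 + m*p = -9 - 1*512 = -9 - 512 = -521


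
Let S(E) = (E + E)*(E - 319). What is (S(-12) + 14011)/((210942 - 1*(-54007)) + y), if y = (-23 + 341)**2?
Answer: 21955/366073 ≈ 0.059974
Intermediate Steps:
S(E) = 2*E*(-319 + E) (S(E) = (2*E)*(-319 + E) = 2*E*(-319 + E))
y = 101124 (y = 318**2 = 101124)
(S(-12) + 14011)/((210942 - 1*(-54007)) + y) = (2*(-12)*(-319 - 12) + 14011)/((210942 - 1*(-54007)) + 101124) = (2*(-12)*(-331) + 14011)/((210942 + 54007) + 101124) = (7944 + 14011)/(264949 + 101124) = 21955/366073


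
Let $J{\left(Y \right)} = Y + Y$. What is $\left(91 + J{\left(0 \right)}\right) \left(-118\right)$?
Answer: $-10738$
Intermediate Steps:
$J{\left(Y \right)} = 2 Y$
$\left(91 + J{\left(0 \right)}\right) \left(-118\right) = \left(91 + 2 \cdot 0\right) \left(-118\right) = \left(91 + 0\right) \left(-118\right) = 91 \left(-118\right) = -10738$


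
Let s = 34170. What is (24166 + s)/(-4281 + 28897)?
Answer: 7292/3077 ≈ 2.3698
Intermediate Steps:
(24166 + s)/(-4281 + 28897) = (24166 + 34170)/(-4281 + 28897) = 58336/24616 = 58336*(1/24616) = 7292/3077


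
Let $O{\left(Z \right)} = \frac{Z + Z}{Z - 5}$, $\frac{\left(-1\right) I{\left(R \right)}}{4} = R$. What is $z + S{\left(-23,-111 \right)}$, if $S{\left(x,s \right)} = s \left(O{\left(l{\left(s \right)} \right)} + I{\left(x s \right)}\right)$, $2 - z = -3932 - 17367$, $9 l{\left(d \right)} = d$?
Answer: $\frac{30021551}{26} \approx 1.1547 \cdot 10^{6}$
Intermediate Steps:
$l{\left(d \right)} = \frac{d}{9}$
$z = 21301$ ($z = 2 - \left(-3932 - 17367\right) = 2 - -21299 = 2 + 21299 = 21301$)
$I{\left(R \right)} = - 4 R$
$O{\left(Z \right)} = \frac{2 Z}{-5 + Z}$
$S{\left(x,s \right)} = s \left(- 4 s x + \frac{2 s}{9 \left(-5 + \frac{s}{9}\right)}\right)$ ($S{\left(x,s \right)} = s \left(\frac{2 \frac{s}{9}}{-5 + \frac{s}{9}} - 4 x s\right) = s \left(\frac{2 s}{9 \left(-5 + \frac{s}{9}\right)} - 4 s x\right) = s \left(- 4 s x + \frac{2 s}{9 \left(-5 + \frac{s}{9}\right)}\right)$)
$z + S{\left(-23,-111 \right)} = 21301 + \frac{\left(-111\right)^{2} \left(2 - - 92 \left(-45 - 111\right)\right)}{-45 - 111} = 21301 + \frac{12321 \left(2 - \left(-92\right) \left(-156\right)\right)}{-156} = 21301 + 12321 \left(- \frac{1}{156}\right) \left(2 - 14352\right) = 21301 + 12321 \left(- \frac{1}{156}\right) \left(-14350\right) = 21301 + \frac{29467725}{26} = \frac{30021551}{26}$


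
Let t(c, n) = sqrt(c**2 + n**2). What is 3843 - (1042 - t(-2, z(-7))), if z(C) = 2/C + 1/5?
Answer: 2801 + sqrt(4909)/35 ≈ 2803.0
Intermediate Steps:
z(C) = 1/5 + 2/C (z(C) = 2/C + 1*(1/5) = 2/C + 1/5 = 1/5 + 2/C)
3843 - (1042 - t(-2, z(-7))) = 3843 - (1042 - sqrt((-2)**2 + ((1/5)*(10 - 7)/(-7))**2)) = 3843 - (1042 - sqrt(4 + ((1/5)*(-1/7)*3)**2)) = 3843 - (1042 - sqrt(4 + (-3/35)**2)) = 3843 - (1042 - sqrt(4 + 9/1225)) = 3843 - (1042 - sqrt(4909/1225)) = 3843 - (1042 - sqrt(4909)/35) = 3843 + (-1042 + sqrt(4909)/35) = 2801 + sqrt(4909)/35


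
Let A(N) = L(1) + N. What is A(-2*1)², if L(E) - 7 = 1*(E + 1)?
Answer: 49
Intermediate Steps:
L(E) = 8 + E (L(E) = 7 + 1*(E + 1) = 7 + 1*(1 + E) = 7 + (1 + E) = 8 + E)
A(N) = 9 + N (A(N) = (8 + 1) + N = 9 + N)
A(-2*1)² = (9 - 2*1)² = (9 - 2)² = 7² = 49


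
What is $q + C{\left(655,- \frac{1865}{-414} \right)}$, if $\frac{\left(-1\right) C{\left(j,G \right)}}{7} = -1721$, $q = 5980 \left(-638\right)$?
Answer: $-3803193$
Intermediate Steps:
$q = -3815240$
$C{\left(j,G \right)} = 12047$ ($C{\left(j,G \right)} = \left(-7\right) \left(-1721\right) = 12047$)
$q + C{\left(655,- \frac{1865}{-414} \right)} = -3815240 + 12047 = -3803193$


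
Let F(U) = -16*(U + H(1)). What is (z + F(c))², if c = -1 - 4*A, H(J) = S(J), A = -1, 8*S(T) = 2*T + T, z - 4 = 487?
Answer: 190969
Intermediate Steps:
z = 491 (z = 4 + 487 = 491)
S(T) = 3*T/8 (S(T) = (2*T + T)/8 = (3*T)/8 = 3*T/8)
H(J) = 3*J/8
c = 3 (c = -1 - 4*(-1) = -1 + 4 = 3)
F(U) = -6 - 16*U (F(U) = -16*(U + (3/8)*1) = -16*(U + 3/8) = -16*(3/8 + U) = -6 - 16*U)
(z + F(c))² = (491 + (-6 - 16*3))² = (491 + (-6 - 48))² = (491 - 54)² = 437² = 190969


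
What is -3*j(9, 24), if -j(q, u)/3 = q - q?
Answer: 0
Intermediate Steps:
j(q, u) = 0 (j(q, u) = -3*(q - q) = -3*0 = 0)
-3*j(9, 24) = -3*0 = 0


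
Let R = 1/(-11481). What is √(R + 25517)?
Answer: 2*√840870380289/11481 ≈ 159.74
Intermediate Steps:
R = -1/11481 ≈ -8.7100e-5
√(R + 25517) = √(-1/11481 + 25517) = √(292960676/11481) = 2*√840870380289/11481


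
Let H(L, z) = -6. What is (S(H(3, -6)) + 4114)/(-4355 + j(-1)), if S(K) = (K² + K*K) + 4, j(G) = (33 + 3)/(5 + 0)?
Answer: -20950/21739 ≈ -0.96371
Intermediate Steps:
j(G) = 36/5
S(K) = 4 + 2*K² (S(K) = (K² + K²) + 4 = 2*K² + 4 = 4 + 2*K²)
(S(H(3, -6)) + 4114)/(-4355 + j(-1)) = ((4 + 2*(-6)²) + 4114)/(-4355 + 36/5) = ((4 + 2*36) + 4114)/(-21739/5) = ((4 + 72) + 4114)*(-5/21739) = (76 + 4114)*(-5/21739) = 4190*(-5/21739) = -20950/21739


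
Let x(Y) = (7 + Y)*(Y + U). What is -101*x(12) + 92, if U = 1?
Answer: -24855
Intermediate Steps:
x(Y) = (1 + Y)*(7 + Y) (x(Y) = (7 + Y)*(Y + 1) = (7 + Y)*(1 + Y) = (1 + Y)*(7 + Y))
-101*x(12) + 92 = -101*(7 + 12² + 8*12) + 92 = -101*(7 + 144 + 96) + 92 = -101*247 + 92 = -24947 + 92 = -24855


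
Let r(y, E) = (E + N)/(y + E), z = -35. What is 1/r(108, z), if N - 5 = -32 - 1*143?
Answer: -73/205 ≈ -0.35610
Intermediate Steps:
N = -170 (N = 5 + (-32 - 1*143) = 5 + (-32 - 143) = 5 - 175 = -170)
r(y, E) = (-170 + E)/(E + y) (r(y, E) = (E - 170)/(y + E) = (-170 + E)/(E + y))
1/r(108, z) = 1/((-170 - 35)/(-35 + 108)) = 1/(-205/73) = -73/205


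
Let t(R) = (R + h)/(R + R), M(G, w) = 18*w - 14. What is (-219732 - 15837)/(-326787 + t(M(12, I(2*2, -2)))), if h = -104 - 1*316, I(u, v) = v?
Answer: 2355690/3267823 ≈ 0.72087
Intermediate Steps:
h = -420 (h = -104 - 316 = -420)
M(G, w) = -14 + 18*w
t(R) = (-420 + R)/(2*R) (t(R) = (R - 420)/(R + R) = (-420 + R)/((2*R)) = (-420 + R)*(1/(2*R)) = (-420 + R)/(2*R))
(-219732 - 15837)/(-326787 + t(M(12, I(2*2, -2)))) = (-219732 - 15837)/(-326787 + (-420 + (-14 + 18*(-2)))/(2*(-14 + 18*(-2)))) = -235569/(-326787 + (-420 + (-14 - 36))/(2*(-14 - 36))) = -235569/(-326787 + (½)*(-420 - 50)/(-50)) = -235569/(-326787 + (½)*(-1/50)*(-470)) = -235569/(-326787 + 47/10) = -235569/(-3267823/10) = -235569*(-10/3267823) = 2355690/3267823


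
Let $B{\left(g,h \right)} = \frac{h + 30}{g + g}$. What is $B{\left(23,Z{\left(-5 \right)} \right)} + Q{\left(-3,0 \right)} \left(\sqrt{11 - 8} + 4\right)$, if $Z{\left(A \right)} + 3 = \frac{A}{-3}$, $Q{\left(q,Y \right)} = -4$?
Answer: $- \frac{1061}{69} - 4 \sqrt{3} \approx -22.305$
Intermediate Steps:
$Z{\left(A \right)} = -3 - \frac{A}{3}$ ($Z{\left(A \right)} = -3 + \frac{A}{-3} = -3 + A \left(- \frac{1}{3}\right) = -3 - \frac{A}{3}$)
$B{\left(g,h \right)} = \frac{30 + h}{2 g}$
$B{\left(23,Z{\left(-5 \right)} \right)} + Q{\left(-3,0 \right)} \left(\sqrt{11 - 8} + 4\right) = \frac{30 - \frac{4}{3}}{2 \cdot 23} - 4 \left(\sqrt{11 - 8} + 4\right) = \frac{1}{2} \cdot \frac{1}{23} \left(30 + \left(-3 + \frac{5}{3}\right)\right) - 4 \left(\sqrt{3} + 4\right) = \frac{1}{2} \cdot \frac{1}{23} \left(30 - \frac{4}{3}\right) - 4 \left(4 + \sqrt{3}\right) = \frac{1}{2} \cdot \frac{1}{23} \cdot \frac{86}{3} - \left(16 + 4 \sqrt{3}\right) = \frac{43}{69} - \left(16 + 4 \sqrt{3}\right) = - \frac{1061}{69} - 4 \sqrt{3}$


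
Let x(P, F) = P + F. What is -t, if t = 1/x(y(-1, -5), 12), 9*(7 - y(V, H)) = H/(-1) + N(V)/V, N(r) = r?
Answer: -3/55 ≈ -0.054545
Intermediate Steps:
y(V, H) = 62/9 + H/9 (y(V, H) = 7 - (H/(-1) + V/V)/9 = 7 - (H*(-1) + 1)/9 = 7 - (-H + 1)/9 = 7 - (1 - H)/9 = 7 + (-⅑ + H/9) = 62/9 + H/9)
x(P, F) = F + P
t = 3/55 (t = 1/(12 + (62/9 + (⅑)*(-5))) = 1/(12 + (62/9 - 5/9)) = 1/(12 + 19/3) = 1/(55/3) = 3/55 ≈ 0.054545)
-t = -1*3/55 = -3/55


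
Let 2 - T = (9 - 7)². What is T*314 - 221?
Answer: -849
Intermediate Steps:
T = -2 (T = 2 - (9 - 7)² = 2 - 1*2² = 2 - 1*4 = 2 - 4 = -2)
T*314 - 221 = -2*314 - 221 = -628 - 221 = -849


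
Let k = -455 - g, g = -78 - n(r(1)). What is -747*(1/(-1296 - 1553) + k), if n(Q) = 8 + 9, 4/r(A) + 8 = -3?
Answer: 766153827/2849 ≈ 2.6892e+5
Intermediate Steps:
r(A) = -4/11 (r(A) = 4/(-8 - 3) = 4/(-11) = 4*(-1/11) = -4/11)
n(Q) = 17
g = -95 (g = -78 - 1*17 = -78 - 17 = -95)
k = -360 (k = -455 - 1*(-95) = -455 + 95 = -360)
-747*(1/(-1296 - 1553) + k) = -747*(1/(-1296 - 1553) - 360) = -747*(1/(-2849) - 360) = -747*(-1/2849 - 360) = -747*(-1025641/2849) = 766153827/2849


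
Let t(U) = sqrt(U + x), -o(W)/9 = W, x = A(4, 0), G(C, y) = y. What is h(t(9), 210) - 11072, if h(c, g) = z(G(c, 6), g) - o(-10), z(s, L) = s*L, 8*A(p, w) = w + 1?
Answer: -9902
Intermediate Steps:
A(p, w) = 1/8 + w/8 (A(p, w) = (w + 1)/8 = (1 + w)/8 = 1/8 + w/8)
x = 1/8 (x = 1/8 + (1/8)*0 = 1/8 + 0 = 1/8 ≈ 0.12500)
z(s, L) = L*s
o(W) = -9*W
t(U) = sqrt(1/8 + U) (t(U) = sqrt(U + 1/8) = sqrt(1/8 + U))
h(c, g) = -90 + 6*g (h(c, g) = g*6 - (-9)*(-10) = 6*g - 1*90 = 6*g - 90 = -90 + 6*g)
h(t(9), 210) - 11072 = (-90 + 6*210) - 11072 = (-90 + 1260) - 11072 = 1170 - 11072 = -9902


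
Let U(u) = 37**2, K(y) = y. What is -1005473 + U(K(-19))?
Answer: -1004104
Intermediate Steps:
U(u) = 1369
-1005473 + U(K(-19)) = -1005473 + 1369 = -1004104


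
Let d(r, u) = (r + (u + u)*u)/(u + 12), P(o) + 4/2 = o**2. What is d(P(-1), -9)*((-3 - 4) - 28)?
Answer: -5635/3 ≈ -1878.3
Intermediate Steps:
P(o) = -2 + o**2
d(r, u) = (r + 2*u**2)/(12 + u) (d(r, u) = (r + (2*u)*u)/(12 + u) = (r + 2*u**2)/(12 + u))
d(P(-1), -9)*((-3 - 4) - 28) = (((-2 + (-1)**2) + 2*(-9)**2)/(12 - 9))*((-3 - 4) - 28) = (((-2 + 1) + 2*81)/3)*(-7 - 28) = ((-1 + 162)/3)*(-35) = ((1/3)*161)*(-35) = (161/3)*(-35) = -5635/3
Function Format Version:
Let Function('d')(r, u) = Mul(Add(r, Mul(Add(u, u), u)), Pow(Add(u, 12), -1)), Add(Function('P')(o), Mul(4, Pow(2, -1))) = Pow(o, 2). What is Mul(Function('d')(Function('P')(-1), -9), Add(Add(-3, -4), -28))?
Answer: Rational(-5635, 3) ≈ -1878.3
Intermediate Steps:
Function('P')(o) = Add(-2, Pow(o, 2))
Function('d')(r, u) = Mul(Pow(Add(12, u), -1), Add(r, Mul(2, Pow(u, 2)))) (Function('d')(r, u) = Mul(Add(r, Mul(Mul(2, u), u)), Pow(Add(12, u), -1)) = Mul(Add(r, Mul(2, Pow(u, 2))), Pow(Add(12, u), -1)) = Mul(Pow(Add(12, u), -1), Add(r, Mul(2, Pow(u, 2)))))
Mul(Function('d')(Function('P')(-1), -9), Add(Add(-3, -4), -28)) = Mul(Mul(Pow(Add(12, -9), -1), Add(Add(-2, Pow(-1, 2)), Mul(2, Pow(-9, 2)))), Add(Add(-3, -4), -28)) = Mul(Mul(Pow(3, -1), Add(Add(-2, 1), Mul(2, 81))), Add(-7, -28)) = Mul(Mul(Rational(1, 3), Add(-1, 162)), -35) = Mul(Mul(Rational(1, 3), 161), -35) = Mul(Rational(161, 3), -35) = Rational(-5635, 3)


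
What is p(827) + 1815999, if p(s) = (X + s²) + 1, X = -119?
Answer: 2499810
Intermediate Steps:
p(s) = -118 + s² (p(s) = (-119 + s²) + 1 = -118 + s²)
p(827) + 1815999 = (-118 + 827²) + 1815999 = (-118 + 683929) + 1815999 = 683811 + 1815999 = 2499810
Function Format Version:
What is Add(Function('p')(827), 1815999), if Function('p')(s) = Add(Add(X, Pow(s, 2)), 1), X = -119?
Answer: 2499810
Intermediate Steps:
Function('p')(s) = Add(-118, Pow(s, 2)) (Function('p')(s) = Add(Add(-119, Pow(s, 2)), 1) = Add(-118, Pow(s, 2)))
Add(Function('p')(827), 1815999) = Add(Add(-118, Pow(827, 2)), 1815999) = Add(Add(-118, 683929), 1815999) = Add(683811, 1815999) = 2499810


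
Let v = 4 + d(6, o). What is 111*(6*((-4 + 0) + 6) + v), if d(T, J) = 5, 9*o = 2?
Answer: 2331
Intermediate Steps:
o = 2/9 (o = (⅑)*2 = 2/9 ≈ 0.22222)
v = 9 (v = 4 + 5 = 9)
111*(6*((-4 + 0) + 6) + v) = 111*(6*((-4 + 0) + 6) + 9) = 111*(6*(-4 + 6) + 9) = 111*(6*2 + 9) = 111*(12 + 9) = 111*21 = 2331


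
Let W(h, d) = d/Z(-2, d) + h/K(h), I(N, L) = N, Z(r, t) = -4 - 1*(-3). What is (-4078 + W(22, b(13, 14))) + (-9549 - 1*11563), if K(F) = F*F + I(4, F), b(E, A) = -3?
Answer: -6145617/244 ≈ -25187.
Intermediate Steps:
Z(r, t) = -1 (Z(r, t) = -4 + 3 = -1)
K(F) = 4 + F² (K(F) = F*F + 4 = F² + 4 = 4 + F²)
W(h, d) = -d + h/(4 + h²) (W(h, d) = d/(-1) + h/(4 + h²) = d*(-1) + h/(4 + h²) = -d + h/(4 + h²))
(-4078 + W(22, b(13, 14))) + (-9549 - 1*11563) = (-4078 + (22 - 1*(-3)*(4 + 22²))/(4 + 22²)) + (-9549 - 1*11563) = (-4078 + (22 - 1*(-3)*(4 + 484))/(4 + 484)) + (-9549 - 11563) = (-4078 + (22 - 1*(-3)*488)/488) - 21112 = (-4078 + (22 + 1464)/488) - 21112 = (-4078 + (1/488)*1486) - 21112 = (-4078 + 743/244) - 21112 = -994289/244 - 21112 = -6145617/244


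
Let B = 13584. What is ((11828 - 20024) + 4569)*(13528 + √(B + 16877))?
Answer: -49066056 - 3627*√30461 ≈ -4.9699e+7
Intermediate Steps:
((11828 - 20024) + 4569)*(13528 + √(B + 16877)) = ((11828 - 20024) + 4569)*(13528 + √(13584 + 16877)) = (-8196 + 4569)*(13528 + √30461) = -3627*(13528 + √30461) = -49066056 - 3627*√30461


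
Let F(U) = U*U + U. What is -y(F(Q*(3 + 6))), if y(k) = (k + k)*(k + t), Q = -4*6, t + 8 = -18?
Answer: -4310932320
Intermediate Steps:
t = -26 (t = -8 - 18 = -26)
Q = -24
F(U) = U + U² (F(U) = U² + U = U + U²)
y(k) = 2*k*(-26 + k) (y(k) = (k + k)*(k - 26) = (2*k)*(-26 + k) = 2*k*(-26 + k))
-y(F(Q*(3 + 6))) = -2*(-24*(3 + 6))*(1 - 24*(3 + 6))*(-26 + (-24*(3 + 6))*(1 - 24*(3 + 6))) = -2*(-24*9)*(1 - 24*9)*(-26 + (-24*9)*(1 - 24*9)) = -2*(-216*(1 - 216))*(-26 - 216*(1 - 216)) = -2*(-216*(-215))*(-26 - 216*(-215)) = -2*46440*(-26 + 46440) = -2*46440*46414 = -1*4310932320 = -4310932320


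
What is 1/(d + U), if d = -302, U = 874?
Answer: 1/572 ≈ 0.0017483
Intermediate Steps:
1/(d + U) = 1/(-302 + 874) = 1/572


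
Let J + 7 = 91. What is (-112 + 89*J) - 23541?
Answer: -16177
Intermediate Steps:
J = 84 (J = -7 + 91 = 84)
(-112 + 89*J) - 23541 = (-112 + 89*84) - 23541 = (-112 + 7476) - 23541 = 7364 - 23541 = -16177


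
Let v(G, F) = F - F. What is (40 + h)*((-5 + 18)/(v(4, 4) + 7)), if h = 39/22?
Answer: 11947/154 ≈ 77.578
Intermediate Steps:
v(G, F) = 0
h = 39/22 (h = 39*(1/22) = 39/22 ≈ 1.7727)
(40 + h)*((-5 + 18)/(v(4, 4) + 7)) = (40 + 39/22)*((-5 + 18)/(0 + 7)) = 919*(13/7)/22 = 919*(13*(⅐))/22 = (919/22)*(13/7) = 11947/154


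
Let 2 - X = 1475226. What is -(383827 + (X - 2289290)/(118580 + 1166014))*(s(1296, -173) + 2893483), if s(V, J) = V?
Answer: -237882370696100666/214099 ≈ -1.1111e+12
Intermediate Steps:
X = -1475224 (X = 2 - 1*1475226 = 2 - 1475226 = -1475224)
-(383827 + (X - 2289290)/(118580 + 1166014))*(s(1296, -173) + 2893483) = -(383827 + (-1475224 - 2289290)/(118580 + 1166014))*(1296 + 2893483) = -(383827 - 3764514/1284594)*2894779 = -(383827 - 3764514*1/1284594)*2894779 = -(383827 - 627419/214099)*2894779 = -82176349454*2894779/214099 = -1*237882370696100666/214099 = -237882370696100666/214099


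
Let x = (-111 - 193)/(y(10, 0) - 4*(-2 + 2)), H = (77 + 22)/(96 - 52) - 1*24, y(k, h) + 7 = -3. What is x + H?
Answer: 173/20 ≈ 8.6500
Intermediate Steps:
y(k, h) = -10 (y(k, h) = -7 - 3 = -10)
H = -87/4 (H = 99/44 - 24 = 99*(1/44) - 24 = 9/4 - 24 = -87/4 ≈ -21.750)
x = 152/5 (x = (-111 - 193)/(-10 - 4*(-2 + 2)) = -304/(-10 - 4*0) = -304/(-10 + 0) = -304/(-10) = -304*(-1/10) = 152/5 ≈ 30.400)
x + H = 152/5 - 87/4 = 173/20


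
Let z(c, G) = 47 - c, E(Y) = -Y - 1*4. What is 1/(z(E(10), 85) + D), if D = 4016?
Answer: 1/4077 ≈ 0.00024528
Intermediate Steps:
E(Y) = -4 - Y (E(Y) = -Y - 4 = -4 - Y)
1/(z(E(10), 85) + D) = 1/((47 - (-4 - 1*10)) + 4016) = 1/((47 - (-4 - 10)) + 4016) = 1/((47 - 1*(-14)) + 4016) = 1/((47 + 14) + 4016) = 1/(61 + 4016) = 1/4077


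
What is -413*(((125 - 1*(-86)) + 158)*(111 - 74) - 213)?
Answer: -5550720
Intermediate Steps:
-413*(((125 - 1*(-86)) + 158)*(111 - 74) - 213) = -413*(((125 + 86) + 158)*37 - 213) = -413*((211 + 158)*37 - 213) = -413*(369*37 - 213) = -413*(13653 - 213) = -413*13440 = -5550720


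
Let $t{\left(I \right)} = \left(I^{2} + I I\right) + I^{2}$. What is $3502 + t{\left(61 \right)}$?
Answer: $14665$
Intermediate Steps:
$t{\left(I \right)} = 3 I^{2}$ ($t{\left(I \right)} = \left(I^{2} + I^{2}\right) + I^{2} = 2 I^{2} + I^{2} = 3 I^{2}$)
$3502 + t{\left(61 \right)} = 3502 + 3 \cdot 61^{2} = 3502 + 3 \cdot 3721 = 3502 + 11163 = 14665$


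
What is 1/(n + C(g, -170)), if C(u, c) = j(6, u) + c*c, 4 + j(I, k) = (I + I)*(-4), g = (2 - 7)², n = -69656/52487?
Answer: 52487/1514075320 ≈ 3.4666e-5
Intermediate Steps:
n = -69656/52487 (n = -69656*1/52487 = -69656/52487 ≈ -1.3271)
g = 25 (g = (-5)² = 25)
j(I, k) = -4 - 8*I (j(I, k) = -4 + (I + I)*(-4) = -4 + (2*I)*(-4) = -4 - 8*I)
C(u, c) = -52 + c² (C(u, c) = (-4 - 8*6) + c*c = (-4 - 48) + c² = -52 + c²)
1/(n + C(g, -170)) = 1/(-69656/52487 + (-52 + (-170)²)) = 1/(-69656/52487 + (-52 + 28900)) = 1/(-69656/52487 + 28848) = 1/(1514075320/52487) = 52487/1514075320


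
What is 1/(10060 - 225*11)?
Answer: 1/7585 ≈ 0.00013184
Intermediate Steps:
1/(10060 - 225*11) = 1/(10060 - 2475) = 1/7585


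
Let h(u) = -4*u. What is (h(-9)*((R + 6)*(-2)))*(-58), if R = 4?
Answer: 41760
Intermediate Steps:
(h(-9)*((R + 6)*(-2)))*(-58) = ((-4*(-9))*((4 + 6)*(-2)))*(-58) = (36*(10*(-2)))*(-58) = (36*(-20))*(-58) = -720*(-58) = 41760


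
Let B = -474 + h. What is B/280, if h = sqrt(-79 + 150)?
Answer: -237/140 + sqrt(71)/280 ≈ -1.6628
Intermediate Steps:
h = sqrt(71) ≈ 8.4261
B = -474 + sqrt(71) ≈ -465.57
B/280 = (-474 + sqrt(71))/280 = (-474 + sqrt(71))*(1/280) = -237/140 + sqrt(71)/280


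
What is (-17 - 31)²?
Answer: 2304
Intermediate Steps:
(-17 - 31)² = (-48)² = 2304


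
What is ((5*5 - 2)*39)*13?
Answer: 11661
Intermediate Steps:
((5*5 - 2)*39)*13 = ((25 - 2)*39)*13 = (23*39)*13 = 897*13 = 11661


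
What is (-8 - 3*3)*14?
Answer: -238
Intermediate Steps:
(-8 - 3*3)*14 = (-8 - 9)*14 = -17*14 = -238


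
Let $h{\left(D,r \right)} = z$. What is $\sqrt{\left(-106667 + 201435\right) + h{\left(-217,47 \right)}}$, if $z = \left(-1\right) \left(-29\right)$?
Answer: $3 \sqrt{10533} \approx 307.89$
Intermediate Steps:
$z = 29$
$h{\left(D,r \right)} = 29$
$\sqrt{\left(-106667 + 201435\right) + h{\left(-217,47 \right)}} = \sqrt{\left(-106667 + 201435\right) + 29} = \sqrt{94768 + 29} = \sqrt{94797} = 3 \sqrt{10533}$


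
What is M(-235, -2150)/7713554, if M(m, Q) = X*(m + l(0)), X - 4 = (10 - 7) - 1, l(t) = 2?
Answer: -699/3856777 ≈ -0.00018124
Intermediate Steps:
X = 6 (X = 4 + ((10 - 7) - 1) = 4 + (3 - 1) = 4 + 2 = 6)
M(m, Q) = 12 + 6*m (M(m, Q) = 6*(m + 2) = 6*(2 + m) = 12 + 6*m)
M(-235, -2150)/7713554 = (12 + 6*(-235))/7713554 = (12 - 1410)*(1/7713554) = -1398*1/7713554 = -699/3856777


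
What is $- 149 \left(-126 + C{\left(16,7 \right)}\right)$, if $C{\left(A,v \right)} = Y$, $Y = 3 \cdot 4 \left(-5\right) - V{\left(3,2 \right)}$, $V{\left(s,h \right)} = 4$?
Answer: $28310$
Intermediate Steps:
$Y = -64$ ($Y = 3 \cdot 4 \left(-5\right) - 4 = 12 \left(-5\right) - 4 = -60 - 4 = -64$)
$C{\left(A,v \right)} = -64$
$- 149 \left(-126 + C{\left(16,7 \right)}\right) = - 149 \left(-126 - 64\right) = \left(-149\right) \left(-190\right) = 28310$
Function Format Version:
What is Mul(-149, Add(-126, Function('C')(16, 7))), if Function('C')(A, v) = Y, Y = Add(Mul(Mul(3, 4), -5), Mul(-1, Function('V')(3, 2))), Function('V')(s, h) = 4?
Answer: 28310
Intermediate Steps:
Y = -64 (Y = Add(Mul(Mul(3, 4), -5), Mul(-1, 4)) = Add(Mul(12, -5), -4) = Add(-60, -4) = -64)
Function('C')(A, v) = -64
Mul(-149, Add(-126, Function('C')(16, 7))) = Mul(-149, Add(-126, -64)) = Mul(-149, -190) = 28310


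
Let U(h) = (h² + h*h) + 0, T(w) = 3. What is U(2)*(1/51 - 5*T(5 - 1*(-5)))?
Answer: -6112/51 ≈ -119.84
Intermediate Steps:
U(h) = 2*h² (U(h) = (h² + h²) + 0 = 2*h² + 0 = 2*h²)
U(2)*(1/51 - 5*T(5 - 1*(-5))) = (2*2²)*(1/51 - 5*3) = (2*4)*(1/51 - 15) = 8*(-764/51) = -6112/51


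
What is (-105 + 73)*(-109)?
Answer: 3488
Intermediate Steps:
(-105 + 73)*(-109) = -32*(-109) = 3488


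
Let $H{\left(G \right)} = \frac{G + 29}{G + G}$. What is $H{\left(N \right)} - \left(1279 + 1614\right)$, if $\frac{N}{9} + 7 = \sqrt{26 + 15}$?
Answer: $- \frac{416723}{144} - \frac{29 \sqrt{41}}{144} \approx -2895.2$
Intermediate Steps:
$N = -63 + 9 \sqrt{41}$ ($N = -63 + 9 \sqrt{26 + 15} = -63 + 9 \sqrt{41} \approx -5.3719$)
$H{\left(G \right)} = \frac{29 + G}{2 G}$
$H{\left(N \right)} - \left(1279 + 1614\right) = \frac{29 - \left(63 - 9 \sqrt{41}\right)}{2 \left(-63 + 9 \sqrt{41}\right)} - \left(1279 + 1614\right) = \frac{-34 + 9 \sqrt{41}}{2 \left(-63 + 9 \sqrt{41}\right)} - 2893 = -2893 + \frac{-34 + 9 \sqrt{41}}{2 \left(-63 + 9 \sqrt{41}\right)}$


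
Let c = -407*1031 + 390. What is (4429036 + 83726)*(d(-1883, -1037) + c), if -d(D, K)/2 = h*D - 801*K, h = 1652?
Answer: 18687036061422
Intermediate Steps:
d(D, K) = -3304*D + 1602*K (d(D, K) = -2*(1652*D - 801*K) = -2*(-801*K + 1652*D) = -3304*D + 1602*K)
c = -419227 (c = -419617 + 390 = -419227)
(4429036 + 83726)*(d(-1883, -1037) + c) = (4429036 + 83726)*((-3304*(-1883) + 1602*(-1037)) - 419227) = 4512762*((6221432 - 1661274) - 419227) = 4512762*(4560158 - 419227) = 4512762*4140931 = 18687036061422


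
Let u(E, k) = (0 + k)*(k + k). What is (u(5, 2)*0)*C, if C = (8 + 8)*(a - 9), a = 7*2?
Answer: 0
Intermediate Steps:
a = 14
u(E, k) = 2*k**2 (u(E, k) = k*(2*k) = 2*k**2)
C = 80 (C = (8 + 8)*(14 - 9) = 16*5 = 80)
(u(5, 2)*0)*C = ((2*2**2)*0)*80 = ((2*4)*0)*80 = (8*0)*80 = 0*80 = 0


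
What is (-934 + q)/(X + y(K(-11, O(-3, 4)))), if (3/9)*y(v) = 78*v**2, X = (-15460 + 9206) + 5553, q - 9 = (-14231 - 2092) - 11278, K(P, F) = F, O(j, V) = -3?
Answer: -28526/1405 ≈ -20.303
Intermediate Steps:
q = -27592 (q = 9 + ((-14231 - 2092) - 11278) = 9 + (-16323 - 11278) = 9 - 27601 = -27592)
X = -701 (X = -6254 + 5553 = -701)
y(v) = 234*v**2 (y(v) = 3*(78*v**2) = 234*v**2)
(-934 + q)/(X + y(K(-11, O(-3, 4)))) = (-934 - 27592)/(-701 + 234*(-3)**2) = -28526/(-701 + 234*9) = -28526/(-701 + 2106) = -28526/1405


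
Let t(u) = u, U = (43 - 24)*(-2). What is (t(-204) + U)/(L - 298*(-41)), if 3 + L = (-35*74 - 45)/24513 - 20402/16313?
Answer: -48385548849/2441999025677 ≈ -0.019814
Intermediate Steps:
U = -38 (U = 19*(-2) = -38)
L = -1742740688/399880569 (L = -3 + ((-35*74 - 45)/24513 - 20402/16313) = -3 + ((-2590 - 45)*(1/24513) - 20402*1/16313) = -3 + (-2635*1/24513 - 20402/16313) = -3 + (-2635/24513 - 20402/16313) = -3 - 543098981/399880569 = -1742740688/399880569 ≈ -4.3582)
(t(-204) + U)/(L - 298*(-41)) = (-204 - 38)/(-1742740688/399880569 - 298*(-41)) = -242/(-1742740688/399880569 + 12218) = -242/4883998051354/399880569 = -242*399880569/4883998051354 = -48385548849/2441999025677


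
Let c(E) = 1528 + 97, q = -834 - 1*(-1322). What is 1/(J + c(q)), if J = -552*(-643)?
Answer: 1/356561 ≈ 2.8046e-6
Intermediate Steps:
q = 488 (q = -834 + 1322 = 488)
J = 354936
c(E) = 1625
1/(J + c(q)) = 1/(354936 + 1625) = 1/356561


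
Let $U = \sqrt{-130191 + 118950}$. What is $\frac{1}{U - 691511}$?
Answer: $- \frac{691511}{478187474362} - \frac{3 i \sqrt{1249}}{478187474362} \approx -1.4461 \cdot 10^{-6} - 2.2172 \cdot 10^{-10} i$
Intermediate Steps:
$U = 3 i \sqrt{1249}$ ($U = \sqrt{-11241} = 3 i \sqrt{1249} \approx 106.02 i$)
$\frac{1}{U - 691511} = \frac{1}{3 i \sqrt{1249} - 691511} = \frac{1}{-691511 + 3 i \sqrt{1249}}$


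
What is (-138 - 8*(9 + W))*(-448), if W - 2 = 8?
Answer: 129920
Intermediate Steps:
W = 10 (W = 2 + 8 = 10)
(-138 - 8*(9 + W))*(-448) = (-138 - 8*(9 + 10))*(-448) = (-138 - 8*19)*(-448) = (-138 - 152)*(-448) = -290*(-448) = 129920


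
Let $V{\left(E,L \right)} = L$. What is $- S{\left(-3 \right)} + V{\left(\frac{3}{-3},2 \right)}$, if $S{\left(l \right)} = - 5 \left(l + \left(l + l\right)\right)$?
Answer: $-43$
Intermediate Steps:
$S{\left(l \right)} = - 15 l$ ($S{\left(l \right)} = - 5 \left(l + 2 l\right) = - 5 \cdot 3 l = - 15 l$)
$- S{\left(-3 \right)} + V{\left(\frac{3}{-3},2 \right)} = - \left(-15\right) \left(-3\right) + 2 = \left(-1\right) 45 + 2 = -45 + 2 = -43$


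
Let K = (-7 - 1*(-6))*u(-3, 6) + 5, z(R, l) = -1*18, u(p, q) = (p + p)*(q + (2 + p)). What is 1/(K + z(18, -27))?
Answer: 1/17 ≈ 0.058824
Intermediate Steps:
u(p, q) = 2*p*(2 + p + q) (u(p, q) = (2*p)*(2 + p + q) = 2*p*(2 + p + q))
z(R, l) = -18
K = 35 (K = (-7 - 1*(-6))*(2*(-3)*(2 - 3 + 6)) + 5 = (-7 + 6)*(2*(-3)*5) + 5 = -1*(-30) + 5 = 30 + 5 = 35)
1/(K + z(18, -27)) = 1/(35 - 18) = 1/17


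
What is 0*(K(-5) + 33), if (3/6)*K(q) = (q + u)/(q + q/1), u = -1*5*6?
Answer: 0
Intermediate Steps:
u = -30 (u = -5*6 = -30)
K(q) = (-30 + q)/q (K(q) = 2*((q - 30)/(q + q/1)) = 2*((-30 + q)/(q + q*1)) = 2*((-30 + q)/(q + q)) = 2*((-30 + q)/((2*q))) = 2*((-30 + q)*(1/(2*q))) = 2*((-30 + q)/(2*q)) = (-30 + q)/q)
0*(K(-5) + 33) = 0*((-30 - 5)/(-5) + 33) = 0*(-1/5*(-35) + 33) = 0*(7 + 33) = 0*40 = 0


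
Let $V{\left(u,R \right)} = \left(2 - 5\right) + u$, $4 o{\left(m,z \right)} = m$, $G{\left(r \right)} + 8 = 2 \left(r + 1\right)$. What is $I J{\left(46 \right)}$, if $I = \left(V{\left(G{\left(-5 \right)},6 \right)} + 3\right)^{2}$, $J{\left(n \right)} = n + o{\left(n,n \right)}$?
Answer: $14720$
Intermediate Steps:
$G{\left(r \right)} = -6 + 2 r$ ($G{\left(r \right)} = -8 + 2 \left(r + 1\right) = -8 + 2 \left(1 + r\right) = -8 + \left(2 + 2 r\right) = -6 + 2 r$)
$o{\left(m,z \right)} = \frac{m}{4}$
$V{\left(u,R \right)} = -3 + u$
$J{\left(n \right)} = \frac{5 n}{4}$ ($J{\left(n \right)} = n + \frac{n}{4} = \frac{5 n}{4}$)
$I = 256$ ($I = \left(\left(-3 + \left(-6 + 2 \left(-5\right)\right)\right) + 3\right)^{2} = \left(\left(-3 - 16\right) + 3\right)^{2} = \left(-19 + 3\right)^{2} = \left(-16\right)^{2} = 256$)
$I J{\left(46 \right)} = 256 \cdot \frac{5}{4} \cdot 46 = 256 \cdot \frac{115}{2} = 14720$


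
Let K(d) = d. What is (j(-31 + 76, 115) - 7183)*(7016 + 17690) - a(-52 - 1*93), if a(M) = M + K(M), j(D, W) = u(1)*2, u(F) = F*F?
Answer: -177413496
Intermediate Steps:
u(F) = F²
j(D, W) = 2 (j(D, W) = 1²*2 = 1*2 = 2)
a(M) = 2*M (a(M) = M + M = 2*M)
(j(-31 + 76, 115) - 7183)*(7016 + 17690) - a(-52 - 1*93) = (2 - 7183)*(7016 + 17690) - 2*(-52 - 1*93) = -7181*24706 - 2*(-52 - 93) = -177413786 - 2*(-145) = -177413786 - 1*(-290) = -177413786 + 290 = -177413496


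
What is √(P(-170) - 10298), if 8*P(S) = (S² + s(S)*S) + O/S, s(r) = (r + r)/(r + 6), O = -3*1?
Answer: I*√1307710901645/13940 ≈ 82.034*I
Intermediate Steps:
O = -3
s(r) = 2*r/(6 + r) (s(r) = (2*r)/(6 + r) = 2*r/(6 + r))
P(S) = -3/(8*S) + S²/8 + S²/(4*(6 + S)) (P(S) = ((S² + (2*S/(6 + S))*S) - 3/S)/8 = ((S² + 2*S²/(6 + S)) - 3/S)/8 = (S² - 3/S + 2*S²/(6 + S))/8 = -3/(8*S) + S²/8 + S²/(4*(6 + S)))
√(P(-170) - 10298) = √((⅛)*(-18 - 3*(-170) + (-170)³*(8 - 170))/(-170*(6 - 170)) - 10298) = √((⅛)*(-1/170)*(-18 + 510 - 4913000*(-162))/(-164) - 10298) = √((⅛)*(-1/170)*(-1/164)*(-18 + 510 + 795906000) - 10298) = √((⅛)*(-1/170)*(-1/164)*795906492 - 10298) = √(198976623/55760 - 10298) = √(-375239857/55760) = I*√1307710901645/13940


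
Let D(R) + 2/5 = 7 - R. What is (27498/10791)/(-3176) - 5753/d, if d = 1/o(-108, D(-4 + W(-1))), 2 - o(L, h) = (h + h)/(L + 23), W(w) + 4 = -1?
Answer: -33058513114423/2427615300 ≈ -13618.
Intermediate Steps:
W(w) = -5 (W(w) = -4 - 1 = -5)
D(R) = 33/5 - R (D(R) = -⅖ + (7 - R) = 33/5 - R)
o(L, h) = 2 - 2*h/(23 + L) (o(L, h) = 2 - (h + h)/(L + 23) = 2 - 2*h/(23 + L))
d = 425/1006 (d = 1/(2*(23 - 108 - (33/5 - (-4 - 5)))/(23 - 108)) = 1/(2*(23 - 108 - (33/5 - 1*(-9)))/(-85)) = 1/(2*(-1/85)*(23 - 108 - (33/5 + 9))) = 1/(2*(-1/85)*(23 - 108 - 1*78/5)) = 1/(2*(-1/85)*(23 - 108 - 78/5)) = 1/(2*(-1/85)*(-503/5)) = 1/(1006/425) = 425/1006 ≈ 0.42247)
(27498/10791)/(-3176) - 5753/d = (27498/10791)/(-3176) - 5753/425/1006 = (27498*(1/10791))*(-1/3176) - 5753*1006/425 = (9166/3597)*(-1/3176) - 5787518/425 = -4583/5712036 - 5787518/425 = -33058513114423/2427615300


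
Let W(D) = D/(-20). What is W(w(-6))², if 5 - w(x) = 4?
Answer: 1/400 ≈ 0.0025000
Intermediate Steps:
w(x) = 1 (w(x) = 5 - 1*4 = 5 - 4 = 1)
W(D) = -D/20 (W(D) = D*(-1/20) = -D/20)
W(w(-6))² = (-1/20*1)² = (-1/20)² = 1/400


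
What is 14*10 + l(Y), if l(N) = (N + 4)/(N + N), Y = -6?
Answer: 841/6 ≈ 140.17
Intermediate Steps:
l(N) = (4 + N)/(2*N) (l(N) = (4 + N)/((2*N)) = (4 + N)*(1/(2*N)) = (4 + N)/(2*N))
14*10 + l(Y) = 14*10 + (½)*(4 - 6)/(-6) = 140 + (½)*(-⅙)*(-2) = 140 + ⅙ = 841/6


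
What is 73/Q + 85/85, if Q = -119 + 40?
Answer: 6/79 ≈ 0.075949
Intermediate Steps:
Q = -79
73/Q + 85/85 = 73/(-79) + 85/85 = 73*(-1/79) + 85*(1/85) = -73/79 + 1 = 6/79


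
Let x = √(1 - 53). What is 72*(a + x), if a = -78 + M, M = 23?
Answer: -3960 + 144*I*√13 ≈ -3960.0 + 519.2*I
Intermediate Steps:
x = 2*I*√13 (x = √(-52) = 2*I*√13 ≈ 7.2111*I)
a = -55 (a = -78 + 23 = -55)
72*(a + x) = 72*(-55 + 2*I*√13) = -3960 + 144*I*√13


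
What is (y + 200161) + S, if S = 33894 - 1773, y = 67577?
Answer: 299859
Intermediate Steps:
S = 32121
(y + 200161) + S = (67577 + 200161) + 32121 = 267738 + 32121 = 299859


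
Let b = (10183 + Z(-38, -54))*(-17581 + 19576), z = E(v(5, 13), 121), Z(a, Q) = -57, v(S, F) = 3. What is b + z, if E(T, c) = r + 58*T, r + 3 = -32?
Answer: 20201509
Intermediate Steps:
r = -35 (r = -3 - 32 = -35)
E(T, c) = -35 + 58*T
z = 139 (z = -35 + 58*3 = -35 + 174 = 139)
b = 20201370 (b = (10183 - 57)*(-17581 + 19576) = 10126*1995 = 20201370)
b + z = 20201370 + 139 = 20201509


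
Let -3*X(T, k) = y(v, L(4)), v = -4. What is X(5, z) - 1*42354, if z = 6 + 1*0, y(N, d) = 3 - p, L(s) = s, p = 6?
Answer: -42353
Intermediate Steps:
y(N, d) = -3 (y(N, d) = 3 - 1*6 = 3 - 6 = -3)
z = 6 (z = 6 + 0 = 6)
X(T, k) = 1 (X(T, k) = -⅓*(-3) = 1)
X(5, z) - 1*42354 = 1 - 1*42354 = 1 - 42354 = -42353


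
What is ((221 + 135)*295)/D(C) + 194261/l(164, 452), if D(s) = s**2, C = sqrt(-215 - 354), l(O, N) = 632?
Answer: 559011/4552 ≈ 122.81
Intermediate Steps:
C = I*sqrt(569) (C = sqrt(-569) = I*sqrt(569) ≈ 23.854*I)
((221 + 135)*295)/D(C) + 194261/l(164, 452) = ((221 + 135)*295)/((I*sqrt(569))**2) + 194261/632 = (356*295)/(-569) + 194261*(1/632) = 105020*(-1/569) + 2459/8 = -105020/569 + 2459/8 = 559011/4552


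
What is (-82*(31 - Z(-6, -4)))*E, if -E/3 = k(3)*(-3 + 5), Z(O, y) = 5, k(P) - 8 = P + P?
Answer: 179088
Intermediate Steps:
k(P) = 8 + 2*P (k(P) = 8 + (P + P) = 8 + 2*P)
E = -84 (E = -3*(8 + 2*3)*(-3 + 5) = -3*(8 + 6)*2 = -42*2 = -3*28 = -84)
(-82*(31 - Z(-6, -4)))*E = -82*(31 - 1*5)*(-84) = -82*(31 - 5)*(-84) = -82*26*(-84) = -2132*(-84) = 179088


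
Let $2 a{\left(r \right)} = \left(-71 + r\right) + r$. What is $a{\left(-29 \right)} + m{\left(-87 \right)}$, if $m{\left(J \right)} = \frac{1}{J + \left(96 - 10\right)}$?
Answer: $- \frac{131}{2} \approx -65.5$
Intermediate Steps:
$a{\left(r \right)} = - \frac{71}{2} + r$ ($a{\left(r \right)} = \frac{\left(-71 + r\right) + r}{2} = \frac{-71 + 2 r}{2} = - \frac{71}{2} + r$)
$m{\left(J \right)} = \frac{1}{86 + J}$ ($m{\left(J \right)} = \frac{1}{J + 86} = \frac{1}{86 + J}$)
$a{\left(-29 \right)} + m{\left(-87 \right)} = \left(- \frac{71}{2} - 29\right) + \frac{1}{86 - 87} = - \frac{129}{2} + \frac{1}{-1} = - \frac{129}{2} - 1 = - \frac{131}{2}$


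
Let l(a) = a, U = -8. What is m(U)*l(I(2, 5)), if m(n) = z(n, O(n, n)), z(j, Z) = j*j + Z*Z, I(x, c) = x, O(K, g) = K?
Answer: 256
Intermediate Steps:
z(j, Z) = Z**2 + j**2 (z(j, Z) = j**2 + Z**2 = Z**2 + j**2)
m(n) = 2*n**2 (m(n) = n**2 + n**2 = 2*n**2)
m(U)*l(I(2, 5)) = (2*(-8)**2)*2 = (2*64)*2 = 128*2 = 256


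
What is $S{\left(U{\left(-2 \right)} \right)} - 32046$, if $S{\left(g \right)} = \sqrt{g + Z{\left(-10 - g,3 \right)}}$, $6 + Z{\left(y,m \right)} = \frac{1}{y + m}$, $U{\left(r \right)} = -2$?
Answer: $-32046 + \frac{i \sqrt{205}}{5} \approx -32046.0 + 2.8636 i$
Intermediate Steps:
$Z{\left(y,m \right)} = -6 + \frac{1}{m + y}$ ($Z{\left(y,m \right)} = -6 + \frac{1}{y + m} = -6 + \frac{1}{m + y}$)
$S{\left(g \right)} = \sqrt{g + \frac{43 + 6 g}{-7 - g}}$ ($S{\left(g \right)} = \sqrt{g + \frac{1 - 18 - 6 \left(-10 - g\right)}{3 - \left(10 + g\right)}} = \sqrt{g + \frac{1 - 18 + \left(60 + 6 g\right)}{-7 - g}} = \sqrt{g + \frac{43 + 6 g}{-7 - g}}$)
$S{\left(U{\left(-2 \right)} \right)} - 32046 = \sqrt{\frac{-43 - 2 + \left(-2\right)^{2}}{7 - 2}} - 32046 = \sqrt{\frac{-43 - 2 + 4}{5}} - 32046 = \sqrt{\frac{1}{5} \left(-41\right)} - 32046 = \sqrt{- \frac{41}{5}} - 32046 = \frac{i \sqrt{205}}{5} - 32046 = -32046 + \frac{i \sqrt{205}}{5}$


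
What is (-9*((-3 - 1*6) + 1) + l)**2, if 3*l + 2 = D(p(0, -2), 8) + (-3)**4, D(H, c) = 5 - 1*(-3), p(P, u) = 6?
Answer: 10201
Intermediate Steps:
D(H, c) = 8 (D(H, c) = 5 + 3 = 8)
l = 29 (l = -2/3 + (8 + (-3)**4)/3 = -2/3 + (8 + 81)/3 = -2/3 + (1/3)*89 = -2/3 + 89/3 = 29)
(-9*((-3 - 1*6) + 1) + l)**2 = (-9*((-3 - 1*6) + 1) + 29)**2 = (-9*((-3 - 6) + 1) + 29)**2 = (-9*(-9 + 1) + 29)**2 = (-9*(-8) + 29)**2 = (72 + 29)**2 = 101**2 = 10201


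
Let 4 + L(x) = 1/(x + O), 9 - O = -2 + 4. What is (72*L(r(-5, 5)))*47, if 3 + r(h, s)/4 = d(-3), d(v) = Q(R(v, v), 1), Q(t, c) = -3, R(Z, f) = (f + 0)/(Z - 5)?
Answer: -233496/17 ≈ -13735.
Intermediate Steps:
R(Z, f) = f/(-5 + Z)
O = 7 (O = 9 - (-2 + 4) = 9 - 1*2 = 9 - 2 = 7)
d(v) = -3
r(h, s) = -24 (r(h, s) = -12 + 4*(-3) = -12 - 12 = -24)
L(x) = -4 + 1/(7 + x) (L(x) = -4 + 1/(x + 7) = -4 + 1/(7 + x))
(72*L(r(-5, 5)))*47 = (72*((-27 - 4*(-24))/(7 - 24)))*47 = (72*((-27 + 96)/(-17)))*47 = (72*(-1/17*69))*47 = (72*(-69/17))*47 = -4968/17*47 = -233496/17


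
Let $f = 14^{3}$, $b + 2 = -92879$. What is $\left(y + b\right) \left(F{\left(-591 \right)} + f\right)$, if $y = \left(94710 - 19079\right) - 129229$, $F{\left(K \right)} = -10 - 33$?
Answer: $-395639779$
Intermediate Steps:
$F{\left(K \right)} = -43$ ($F{\left(K \right)} = -10 + \left(-60 + 27\right) = -10 - 33 = -43$)
$y = -53598$ ($y = 75631 - 129229 = -53598$)
$b = -92881$ ($b = -2 - 92879 = -92881$)
$f = 2744$
$\left(y + b\right) \left(F{\left(-591 \right)} + f\right) = \left(-53598 - 92881\right) \left(-43 + 2744\right) = \left(-146479\right) 2701 = -395639779$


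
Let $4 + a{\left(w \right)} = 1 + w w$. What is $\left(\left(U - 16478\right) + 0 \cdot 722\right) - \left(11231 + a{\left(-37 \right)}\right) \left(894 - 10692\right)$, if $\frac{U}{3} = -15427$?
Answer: $123362647$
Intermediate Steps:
$U = -46281$ ($U = 3 \left(-15427\right) = -46281$)
$a{\left(w \right)} = -3 + w^{2}$ ($a{\left(w \right)} = -4 + \left(1 + w w\right) = -4 + \left(1 + w^{2}\right) = -3 + w^{2}$)
$\left(\left(U - 16478\right) + 0 \cdot 722\right) - \left(11231 + a{\left(-37 \right)}\right) \left(894 - 10692\right) = \left(\left(-46281 - 16478\right) + 0 \cdot 722\right) - \left(11231 - \left(3 - \left(-37\right)^{2}\right)\right) \left(894 - 10692\right) = \left(-62759 + 0\right) - \left(11231 + \left(-3 + 1369\right)\right) \left(-9798\right) = -62759 - \left(11231 + 1366\right) \left(-9798\right) = -62759 - 12597 \left(-9798\right) = -62759 - -123425406 = -62759 + 123425406 = 123362647$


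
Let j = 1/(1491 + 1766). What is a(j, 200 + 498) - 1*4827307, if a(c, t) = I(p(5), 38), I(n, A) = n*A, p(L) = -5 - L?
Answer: -4827687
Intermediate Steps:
j = 1/3257 ≈ 0.00030703
I(n, A) = A*n
a(c, t) = -380 (a(c, t) = 38*(-5 - 1*5) = 38*(-5 - 5) = 38*(-10) = -380)
a(j, 200 + 498) - 1*4827307 = -380 - 1*4827307 = -380 - 4827307 = -4827687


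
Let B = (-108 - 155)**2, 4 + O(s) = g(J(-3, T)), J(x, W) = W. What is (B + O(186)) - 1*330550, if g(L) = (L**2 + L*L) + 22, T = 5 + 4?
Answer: -261201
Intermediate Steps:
T = 9
g(L) = 22 + 2*L**2 (g(L) = (L**2 + L**2) + 22 = 2*L**2 + 22 = 22 + 2*L**2)
O(s) = 180 (O(s) = -4 + (22 + 2*9**2) = -4 + (22 + 2*81) = -4 + (22 + 162) = -4 + 184 = 180)
B = 69169 (B = (-263)**2 = 69169)
(B + O(186)) - 1*330550 = (69169 + 180) - 1*330550 = 69349 - 330550 = -261201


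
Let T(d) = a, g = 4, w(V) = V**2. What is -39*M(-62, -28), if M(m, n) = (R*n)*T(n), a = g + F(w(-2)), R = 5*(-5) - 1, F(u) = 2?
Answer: -170352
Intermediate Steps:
R = -26 (R = -25 - 1 = -26)
a = 6 (a = 4 + 2 = 6)
T(d) = 6
M(m, n) = -156*n (M(m, n) = -26*n*6 = -156*n)
-39*M(-62, -28) = -(-6084)*(-28) = -39*4368 = -170352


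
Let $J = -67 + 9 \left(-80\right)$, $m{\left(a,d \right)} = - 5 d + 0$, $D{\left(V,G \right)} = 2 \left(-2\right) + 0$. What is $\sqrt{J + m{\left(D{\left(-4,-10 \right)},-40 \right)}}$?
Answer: $i \sqrt{587} \approx 24.228 i$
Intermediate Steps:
$D{\left(V,G \right)} = -4$ ($D{\left(V,G \right)} = -4 + 0 = -4$)
$m{\left(a,d \right)} = - 5 d$
$J = -787$ ($J = -67 - 720 = -787$)
$\sqrt{J + m{\left(D{\left(-4,-10 \right)},-40 \right)}} = \sqrt{-787 - -200} = \sqrt{-787 + 200} = \sqrt{-587} = i \sqrt{587}$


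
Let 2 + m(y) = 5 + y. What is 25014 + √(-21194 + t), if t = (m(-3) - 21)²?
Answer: 25014 + I*√20753 ≈ 25014.0 + 144.06*I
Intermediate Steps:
m(y) = 3 + y (m(y) = -2 + (5 + y) = 3 + y)
t = 441 (t = ((3 - 3) - 21)² = (0 - 21)² = (-21)² = 441)
25014 + √(-21194 + t) = 25014 + √(-21194 + 441) = 25014 + √(-20753) = 25014 + I*√20753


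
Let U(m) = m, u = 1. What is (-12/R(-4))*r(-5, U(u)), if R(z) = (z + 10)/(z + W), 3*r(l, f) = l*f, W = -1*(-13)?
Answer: 30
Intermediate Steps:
W = 13
r(l, f) = f*l/3 (r(l, f) = (l*f)/3 = (f*l)/3 = f*l/3)
R(z) = (10 + z)/(13 + z) (R(z) = (z + 10)/(z + 13) = (10 + z)/(13 + z))
(-12/R(-4))*r(-5, U(u)) = (-12*(13 - 4)/(10 - 4))*((⅓)*1*(-5)) = -12/(6/9)*(-5/3) = -12/((⅑)*6)*(-5/3) = -12/⅔*(-5/3) = -12*3/2*(-5/3) = -18*(-5/3) = 30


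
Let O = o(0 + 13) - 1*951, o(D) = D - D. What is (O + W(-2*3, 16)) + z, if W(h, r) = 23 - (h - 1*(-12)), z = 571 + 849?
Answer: 486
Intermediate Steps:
z = 1420
W(h, r) = 11 - h (W(h, r) = 23 - (h + 12) = 23 - (12 + h) = 23 + (-12 - h) = 11 - h)
o(D) = 0
O = -951 (O = 0 - 1*951 = 0 - 951 = -951)
(O + W(-2*3, 16)) + z = (-951 + (11 - (-2)*3)) + 1420 = (-951 + (11 - 1*(-6))) + 1420 = (-951 + (11 + 6)) + 1420 = (-951 + 17) + 1420 = -934 + 1420 = 486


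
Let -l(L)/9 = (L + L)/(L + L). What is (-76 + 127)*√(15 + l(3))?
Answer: 51*√6 ≈ 124.92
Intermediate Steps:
l(L) = -9 (l(L) = -9*(L + L)/(L + L) = -9*2*L/(2*L) = -9*2*L*1/(2*L) = -9*1 = -9)
(-76 + 127)*√(15 + l(3)) = (-76 + 127)*√(15 - 9) = 51*√6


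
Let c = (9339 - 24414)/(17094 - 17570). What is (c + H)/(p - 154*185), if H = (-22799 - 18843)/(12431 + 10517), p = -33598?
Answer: -6271529/13042358112 ≈ -0.00048086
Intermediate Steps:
c = 15075/476 (c = -15075/(-476) = -15075*(-1/476) = 15075/476 ≈ 31.670)
H = -20821/11474 (H = -41642/22948 = -41642*1/22948 = -20821/11474 ≈ -1.8146)
(c + H)/(p - 154*185) = (15075/476 - 20821/11474)/(-33598 - 154*185) = 81529877/(2730812*(-33598 - 28490)) = (81529877/2730812)/(-62088) = (81529877/2730812)*(-1/62088) = -6271529/13042358112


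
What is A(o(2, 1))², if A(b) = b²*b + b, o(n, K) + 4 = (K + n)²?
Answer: 16900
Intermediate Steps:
o(n, K) = -4 + (K + n)²
A(b) = b + b³ (A(b) = b³ + b = b + b³)
A(o(2, 1))² = ((-4 + (1 + 2)²) + (-4 + (1 + 2)²)³)² = ((-4 + 3²) + (-4 + 3²)³)² = ((-4 + 9) + (-4 + 9)³)² = (5 + 5³)² = (5 + 125)² = 130² = 16900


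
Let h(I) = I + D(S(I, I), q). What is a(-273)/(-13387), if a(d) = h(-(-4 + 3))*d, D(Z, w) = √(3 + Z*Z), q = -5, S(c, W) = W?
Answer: 819/13387 ≈ 0.061179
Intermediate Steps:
D(Z, w) = √(3 + Z²)
h(I) = I + √(3 + I²)
a(d) = 3*d (a(d) = (-(-4 + 3) + √(3 + (-(-4 + 3))²))*d = (-1*(-1) + √(3 + (-1*(-1))²))*d = (1 + √(3 + 1²))*d = (1 + √(3 + 1))*d = (1 + √4)*d = (1 + 2)*d = 3*d)
a(-273)/(-13387) = (3*(-273))/(-13387) = -819*(-1/13387) = 819/13387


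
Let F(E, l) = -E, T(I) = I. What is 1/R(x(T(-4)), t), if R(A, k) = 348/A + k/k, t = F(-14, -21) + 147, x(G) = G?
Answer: -1/86 ≈ -0.011628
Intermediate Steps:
t = 161 (t = -1*(-14) + 147 = 14 + 147 = 161)
R(A, k) = 1 + 348/A (R(A, k) = 348/A + 1 = 1 + 348/A)
1/R(x(T(-4)), t) = 1/((348 - 4)/(-4)) = 1/(-¼*344) = 1/(-86) = -1/86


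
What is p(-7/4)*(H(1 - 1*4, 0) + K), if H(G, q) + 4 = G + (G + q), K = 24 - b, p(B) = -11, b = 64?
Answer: 550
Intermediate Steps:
K = -40 (K = 24 - 1*64 = 24 - 64 = -40)
H(G, q) = -4 + q + 2*G (H(G, q) = -4 + (G + (G + q)) = -4 + (q + 2*G) = -4 + q + 2*G)
p(-7/4)*(H(1 - 1*4, 0) + K) = -11*((-4 + 0 + 2*(1 - 1*4)) - 40) = -11*((-4 + 0 + 2*(1 - 4)) - 40) = -11*((-4 + 0 + 2*(-3)) - 40) = -11*((-4 + 0 - 6) - 40) = -11*(-10 - 40) = -11*(-50) = 550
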